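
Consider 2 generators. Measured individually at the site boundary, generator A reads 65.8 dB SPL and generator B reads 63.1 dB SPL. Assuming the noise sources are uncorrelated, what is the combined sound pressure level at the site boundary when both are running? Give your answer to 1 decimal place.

67.7 dB SPL

Uncorrelated sources add in intensity (power), not in dB.
L_total = 10·log₁₀(10^(65.8/10) + 10^(63.1/10)) = 10·log₁₀(5844000) = 67.7 dB SPL.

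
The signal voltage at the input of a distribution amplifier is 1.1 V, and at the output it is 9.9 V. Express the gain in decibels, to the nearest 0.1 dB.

For a voltage ratio, dB = 20·log₁₀(V₂/V₁).
20·log₁₀(9.9/1.1) = 20·log₁₀(9.000) = 19.1 dB.

19.1 dB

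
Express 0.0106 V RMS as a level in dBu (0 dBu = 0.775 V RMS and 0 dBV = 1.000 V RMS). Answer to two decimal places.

dBu = 20·log₁₀(V / 0.775 V).
20·log₁₀(0.0106/0.775) = -37.28 dBu.

-37.28 dBu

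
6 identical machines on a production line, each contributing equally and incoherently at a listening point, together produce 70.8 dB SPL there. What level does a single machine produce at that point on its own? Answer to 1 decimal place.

6 equal incoherent sources add 10·log₁₀(6) = 7.78 dB over one source.
L_one = 70.8 − 7.78 = 63.0 dB SPL.

63.0 dB SPL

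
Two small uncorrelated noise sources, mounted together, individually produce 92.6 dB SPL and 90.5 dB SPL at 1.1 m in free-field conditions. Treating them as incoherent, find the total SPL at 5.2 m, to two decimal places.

Combined at 1.1 m: 10·log₁₀(10^(92.6/10)+10^(90.5/10)) = 94.686 dB SPL.
Then apply −20·log₁₀(5.2/1.1) = -13.492 dB → 81.19 dB SPL.

81.19 dB SPL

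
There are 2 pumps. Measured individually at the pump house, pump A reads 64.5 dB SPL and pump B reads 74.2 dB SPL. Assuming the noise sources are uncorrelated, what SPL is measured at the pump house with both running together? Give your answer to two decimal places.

74.64 dB SPL

Add the sources as powers (linear), then convert back to dB:
L_total = 10·log₁₀(10^(64.5/10) + 10^(74.2/10)) = 10·log₁₀(29120000) = 74.64 dB SPL.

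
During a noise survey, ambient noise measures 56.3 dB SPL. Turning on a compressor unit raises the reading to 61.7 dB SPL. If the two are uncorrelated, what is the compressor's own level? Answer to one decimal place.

Remove the background by subtracting linear intensities:
L_src = 10·log₁₀(10^(61.7/10) − 10^(56.3/10)) = 10·log₁₀(1053000) = 60.2 dB SPL.

60.2 dB SPL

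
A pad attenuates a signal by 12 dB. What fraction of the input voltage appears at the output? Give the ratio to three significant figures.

Voltage ratio = 10^(dB/20).
10^(-12/20) = 10^(-0.6000) = 0.251.

0.251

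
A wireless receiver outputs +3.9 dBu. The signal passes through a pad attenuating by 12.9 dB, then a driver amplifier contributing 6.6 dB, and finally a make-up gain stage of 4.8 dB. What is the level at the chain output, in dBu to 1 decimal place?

+2.4 dBu

Cascaded gains and losses add directly in dB.
+3.9 − 12.9 + 6.6 + 4.8 = +2.4 dBu.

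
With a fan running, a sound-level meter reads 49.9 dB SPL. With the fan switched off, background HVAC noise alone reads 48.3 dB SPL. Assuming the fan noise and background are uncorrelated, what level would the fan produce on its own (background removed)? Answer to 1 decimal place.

Remove the background by subtracting linear intensities:
L_src = 10·log₁₀(10^(49.9/10) − 10^(48.3/10)) = 10·log₁₀(30120) = 44.8 dB SPL.

44.8 dB SPL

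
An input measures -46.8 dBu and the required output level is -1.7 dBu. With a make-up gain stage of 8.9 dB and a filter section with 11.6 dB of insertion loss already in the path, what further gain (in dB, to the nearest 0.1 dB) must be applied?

47.8 dB

The required make-up gain is the shortfall in the dB sum.
G = -1.7 − (-46.8) − 8.9 + 11.6 = 47.8 dB.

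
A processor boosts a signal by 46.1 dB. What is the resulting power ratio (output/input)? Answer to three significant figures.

Power ratio = 10^(dB/10).
10^(46.1/10) = 10^(4.610) = 40700.

40700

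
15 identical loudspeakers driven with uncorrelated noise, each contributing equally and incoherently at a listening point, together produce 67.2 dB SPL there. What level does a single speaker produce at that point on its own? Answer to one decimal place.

55.4 dB SPL

15 equal incoherent sources add 10·log₁₀(15) = 11.76 dB over one source.
L_one = 67.2 − 11.76 = 55.4 dB SPL.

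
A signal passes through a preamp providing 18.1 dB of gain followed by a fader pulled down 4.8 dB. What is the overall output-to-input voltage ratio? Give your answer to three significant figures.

Net gain = 18.1 + (−4.8) = 13.3 dB.
Voltage ratio = 10^(13.3/20) = 4.62.

4.62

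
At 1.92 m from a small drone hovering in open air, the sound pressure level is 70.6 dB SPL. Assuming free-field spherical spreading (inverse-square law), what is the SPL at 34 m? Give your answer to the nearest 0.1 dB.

45.6 dB SPL

Inverse-square spreading gives ΔL = −20·log₁₀(d₂/d₁).
ΔL = −20·log₁₀(34/1.92) = -24.96 dB, so L₂ = 70.6 + (-24.96) = 45.6 dB SPL.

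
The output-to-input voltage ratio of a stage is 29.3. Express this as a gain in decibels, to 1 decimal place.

Voltage is an amplitude quantity, so gain = 20·log₁₀(V_out/V_in).
20·log₁₀(29.3) = 29.3 dB.

29.3 dB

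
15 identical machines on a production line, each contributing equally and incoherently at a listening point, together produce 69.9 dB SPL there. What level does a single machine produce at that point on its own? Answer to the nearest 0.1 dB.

15 equal incoherent sources add 10·log₁₀(15) = 11.76 dB over one source.
L_one = 69.9 − 11.76 = 58.1 dB SPL.

58.1 dB SPL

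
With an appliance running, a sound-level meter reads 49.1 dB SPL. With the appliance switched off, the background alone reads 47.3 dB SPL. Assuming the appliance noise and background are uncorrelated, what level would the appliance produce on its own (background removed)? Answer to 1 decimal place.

Remove the background by subtracting linear intensities:
L_src = 10·log₁₀(10^(49.1/10) − 10^(47.3/10)) = 10·log₁₀(27580) = 44.4 dB SPL.

44.4 dB SPL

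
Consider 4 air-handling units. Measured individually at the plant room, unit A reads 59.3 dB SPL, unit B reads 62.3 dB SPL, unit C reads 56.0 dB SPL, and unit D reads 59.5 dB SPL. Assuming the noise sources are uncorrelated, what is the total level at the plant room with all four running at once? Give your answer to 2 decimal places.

65.84 dB SPL

Uncorrelated sources add in intensity (power), not in dB.
L_total = 10·log₁₀(10^(59.3/10) + 10^(62.3/10) + 10^(56.0/10) + 10^(59.5/10)) = 10·log₁₀(3839000) = 65.84 dB SPL.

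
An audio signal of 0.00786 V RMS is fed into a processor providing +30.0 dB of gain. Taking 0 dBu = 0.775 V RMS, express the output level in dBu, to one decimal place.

Input level: 20·log₁₀(0.00786/0.775) = -39.88 dBu.
Output: -39.88 + 30.0 = -9.9 dBu.

-9.9 dBu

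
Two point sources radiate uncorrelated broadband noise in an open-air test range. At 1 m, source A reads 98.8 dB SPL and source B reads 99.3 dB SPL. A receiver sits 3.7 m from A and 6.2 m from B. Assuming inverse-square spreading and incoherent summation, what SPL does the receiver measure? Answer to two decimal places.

88.90 dB SPL

At the listener: L_A = 98.8 − 20·log₁₀(3.7) = 87.436 dB; L_B = 99.3 − 20·log₁₀(6.2) = 83.452 dB.
Combined: 10·log₁₀(10^(87.436/10)+10^(83.452/10)) = 88.90 dB SPL.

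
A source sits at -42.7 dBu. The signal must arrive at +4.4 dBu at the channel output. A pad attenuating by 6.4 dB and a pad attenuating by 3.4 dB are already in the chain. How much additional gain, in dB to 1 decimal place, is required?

The required make-up gain is the shortfall in the dB sum.
G = +4.4 − (-42.7) + 6.4 + 3.4 = 56.9 dB.

56.9 dB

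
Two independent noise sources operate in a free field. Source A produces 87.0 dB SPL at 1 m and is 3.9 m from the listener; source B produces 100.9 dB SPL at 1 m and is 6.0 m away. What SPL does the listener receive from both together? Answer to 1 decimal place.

At the listener: L_A = 87.0 − 20·log₁₀(3.9) = 75.18 dB; L_B = 100.9 − 20·log₁₀(6.0) = 85.34 dB.
Combined: 10·log₁₀(10^(75.18/10)+10^(85.34/10)) = 85.7 dB SPL.

85.7 dB SPL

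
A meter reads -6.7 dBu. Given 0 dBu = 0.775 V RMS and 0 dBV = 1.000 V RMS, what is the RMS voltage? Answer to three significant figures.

0.358 V

V = 0.775 V × 10^(-6.7/20).
= 0.775 × 0.4624 = 0.358 V.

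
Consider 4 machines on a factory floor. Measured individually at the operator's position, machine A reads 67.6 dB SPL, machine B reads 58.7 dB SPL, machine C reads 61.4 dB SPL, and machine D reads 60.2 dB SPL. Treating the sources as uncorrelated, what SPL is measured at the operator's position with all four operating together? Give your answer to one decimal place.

Incoherent sources sum as intensities:
L_total = 10·log₁₀(10^(67.6/10) + 10^(58.7/10) + 10^(61.4/10) + 10^(60.2/10)) = 10·log₁₀(8923000) = 69.5 dB SPL.

69.5 dB SPL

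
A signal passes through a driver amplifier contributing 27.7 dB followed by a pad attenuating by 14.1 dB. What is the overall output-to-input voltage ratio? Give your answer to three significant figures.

Net gain = 27.7 + (−14.1) = 13.6 dB.
Voltage ratio = 10^(13.6/20) = 4.79.

4.79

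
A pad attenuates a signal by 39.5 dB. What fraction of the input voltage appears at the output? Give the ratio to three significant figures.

0.0106

Voltage ratio = 10^(dB/20).
10^(-39.5/20) = 10^(-1.975) = 0.0106.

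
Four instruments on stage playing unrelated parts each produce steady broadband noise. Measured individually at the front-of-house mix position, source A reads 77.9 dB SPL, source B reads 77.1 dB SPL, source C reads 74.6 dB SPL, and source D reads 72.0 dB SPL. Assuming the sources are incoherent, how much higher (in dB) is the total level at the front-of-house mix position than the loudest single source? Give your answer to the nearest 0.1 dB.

Add the sources as powers (linear), then convert back to dB:
L_total = 10·log₁₀(10^(77.9/10) + 10^(77.1/10) + 10^(74.6/10) + 10^(72.0/10)) = 81.98 dB SPL.
Excess over the loudest (77.9 dB): 81.98 − 77.9 = 4.1 dB.

4.1 dB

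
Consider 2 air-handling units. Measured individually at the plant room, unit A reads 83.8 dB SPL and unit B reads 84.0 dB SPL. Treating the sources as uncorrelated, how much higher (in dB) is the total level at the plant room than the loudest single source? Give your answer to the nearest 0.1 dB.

Add the sources as powers (linear), then convert back to dB:
L_total = 10·log₁₀(10^(83.8/10) + 10^(84.0/10)) = 86.91 dB SPL.
Excess over the loudest (84.0 dB): 86.91 − 84.0 = 2.9 dB.

2.9 dB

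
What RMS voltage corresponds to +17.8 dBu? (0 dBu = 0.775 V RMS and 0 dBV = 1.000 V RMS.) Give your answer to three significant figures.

6.02 V

V = 0.775 V × 10^(+17.8/20).
= 0.775 × 7.762 = 6.02 V.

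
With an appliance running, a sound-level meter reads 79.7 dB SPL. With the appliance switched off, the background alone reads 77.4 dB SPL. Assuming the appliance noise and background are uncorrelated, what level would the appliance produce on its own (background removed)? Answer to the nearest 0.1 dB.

75.8 dB SPL

Background correction is a power subtraction:
L_src = 10·log₁₀(10^(79.7/10) − 10^(77.4/10)) = 10·log₁₀(38370000) = 75.8 dB SPL.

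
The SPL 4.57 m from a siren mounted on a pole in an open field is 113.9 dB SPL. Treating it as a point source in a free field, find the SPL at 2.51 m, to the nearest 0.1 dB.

119.1 dB SPL

For a point source in a free field, ΔL = −20·log₁₀(d₂/d₁).
ΔL = −20·log₁₀(2.51/4.57) = 5.20 dB, so L₂ = 113.9 + (5.20) = 119.1 dB SPL.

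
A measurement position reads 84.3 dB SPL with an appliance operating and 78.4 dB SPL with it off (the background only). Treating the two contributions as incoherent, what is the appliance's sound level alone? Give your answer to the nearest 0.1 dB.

83.0 dB SPL

Background correction is a power subtraction:
L_src = 10·log₁₀(10^(84.3/10) − 10^(78.4/10)) = 10·log₁₀(200000000) = 83.0 dB SPL.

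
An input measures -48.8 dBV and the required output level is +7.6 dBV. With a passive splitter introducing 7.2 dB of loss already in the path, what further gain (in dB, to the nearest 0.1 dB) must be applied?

63.6 dB

The required make-up gain is the shortfall in the dB sum.
G = +7.6 − (-48.8) + 7.2 = 63.6 dB.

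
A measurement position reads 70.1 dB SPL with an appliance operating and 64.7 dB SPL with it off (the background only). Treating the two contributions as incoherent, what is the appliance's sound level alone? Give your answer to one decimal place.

68.6 dB SPL

Background correction is a power subtraction:
L_src = 10·log₁₀(10^(70.1/10) − 10^(64.7/10)) = 10·log₁₀(7282000) = 68.6 dB SPL.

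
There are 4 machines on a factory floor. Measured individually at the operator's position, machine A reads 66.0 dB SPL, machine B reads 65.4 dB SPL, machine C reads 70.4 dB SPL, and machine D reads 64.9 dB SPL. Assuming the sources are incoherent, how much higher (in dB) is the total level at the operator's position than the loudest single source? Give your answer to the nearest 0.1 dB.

Incoherent sources sum as intensities:
L_total = 10·log₁₀(10^(66.0/10) + 10^(65.4/10) + 10^(70.4/10) + 10^(64.9/10)) = 73.33 dB SPL.
Excess over the loudest (70.4 dB): 73.33 − 70.4 = 2.9 dB.

2.9 dB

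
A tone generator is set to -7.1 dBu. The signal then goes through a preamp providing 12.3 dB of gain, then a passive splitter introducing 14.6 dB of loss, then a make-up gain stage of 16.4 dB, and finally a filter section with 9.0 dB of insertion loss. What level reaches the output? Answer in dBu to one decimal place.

-2.0 dBu

Gain stages sum in dB:
-7.1 + 12.3 − 14.6 + 16.4 − 9.0 = -2.0 dBu.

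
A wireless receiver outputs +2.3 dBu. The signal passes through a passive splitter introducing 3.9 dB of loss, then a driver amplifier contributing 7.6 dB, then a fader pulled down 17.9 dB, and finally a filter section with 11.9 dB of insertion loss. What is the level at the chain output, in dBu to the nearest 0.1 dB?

-23.8 dBu

Gain stages sum in dB:
+2.3 − 3.9 + 7.6 − 17.9 − 11.9 = -23.8 dBu.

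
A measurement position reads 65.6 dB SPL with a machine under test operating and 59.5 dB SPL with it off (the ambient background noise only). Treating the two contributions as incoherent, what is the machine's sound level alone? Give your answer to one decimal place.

64.4 dB SPL

Background correction is a power subtraction:
L_src = 10·log₁₀(10^(65.6/10) − 10^(59.5/10)) = 10·log₁₀(2740000) = 64.4 dB SPL.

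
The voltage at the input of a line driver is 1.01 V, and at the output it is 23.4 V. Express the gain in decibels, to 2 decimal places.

27.30 dB

For a voltage ratio, dB = 20·log₁₀(V₂/V₁).
20·log₁₀(23.4/1.01) = 20·log₁₀(23.17) = 27.30 dB.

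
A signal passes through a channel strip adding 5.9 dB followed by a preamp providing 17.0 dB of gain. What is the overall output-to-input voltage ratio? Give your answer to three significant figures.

14.0

Net gain = 5.9 + 17.0 = 22.9 dB.
Voltage ratio = 10^(22.9/20) = 14.0.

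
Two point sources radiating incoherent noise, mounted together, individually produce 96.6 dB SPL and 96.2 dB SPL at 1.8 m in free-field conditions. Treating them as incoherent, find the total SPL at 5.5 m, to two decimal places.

Combined at 1.8 m: 10·log₁₀(10^(96.6/10)+10^(96.2/10)) = 99.415 dB SPL.
Then apply −20·log₁₀(5.5/1.8) = -9.702 dB → 89.71 dB SPL.

89.71 dB SPL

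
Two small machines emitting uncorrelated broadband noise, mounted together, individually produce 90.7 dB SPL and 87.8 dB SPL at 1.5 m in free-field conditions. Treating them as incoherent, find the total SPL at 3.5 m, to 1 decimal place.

Combined at 1.5 m: 10·log₁₀(10^(90.7/10)+10^(87.8/10)) = 92.50 dB SPL.
Then apply −20·log₁₀(3.5/1.5) = -7.36 dB → 85.1 dB SPL.

85.1 dB SPL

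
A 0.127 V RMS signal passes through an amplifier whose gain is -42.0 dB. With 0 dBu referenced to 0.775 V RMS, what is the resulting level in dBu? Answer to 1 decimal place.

Input level: 20·log₁₀(0.127/0.775) = -15.71 dBu.
Output: -15.71 − 42.0 = -57.7 dBu.

-57.7 dBu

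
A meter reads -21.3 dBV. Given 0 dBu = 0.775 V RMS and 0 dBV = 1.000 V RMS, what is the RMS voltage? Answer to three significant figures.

0.0861 V

V = 1.000 V × 10^(-21.3/20).
= 1.000 × 0.08610 = 0.0861 V.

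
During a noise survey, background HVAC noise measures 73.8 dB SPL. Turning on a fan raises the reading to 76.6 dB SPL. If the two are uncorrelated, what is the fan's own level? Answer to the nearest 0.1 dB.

73.4 dB SPL

Background correction is a power subtraction:
L_src = 10·log₁₀(10^(76.6/10) − 10^(73.8/10)) = 10·log₁₀(21720000) = 73.4 dB SPL.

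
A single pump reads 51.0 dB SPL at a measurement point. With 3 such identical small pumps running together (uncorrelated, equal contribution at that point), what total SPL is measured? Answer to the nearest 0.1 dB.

3 equal incoherent sources raise the level by 10·log₁₀(3) = 4.77 dB.
L_total = 51.0 + 4.77 = 55.8 dB SPL.

55.8 dB SPL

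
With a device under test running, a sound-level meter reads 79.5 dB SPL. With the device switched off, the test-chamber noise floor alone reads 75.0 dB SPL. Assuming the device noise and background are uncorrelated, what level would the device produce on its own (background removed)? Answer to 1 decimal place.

77.6 dB SPL

Remove the background by subtracting linear intensities:
L_src = 10·log₁₀(10^(79.5/10) − 10^(75.0/10)) = 10·log₁₀(57500000) = 77.6 dB SPL.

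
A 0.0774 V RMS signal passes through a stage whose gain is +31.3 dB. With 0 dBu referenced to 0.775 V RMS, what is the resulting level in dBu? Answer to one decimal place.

+11.3 dBu

Input level: 20·log₁₀(0.0774/0.775) = -20.01 dBu.
Output: -20.01 + 31.3 = +11.3 dBu.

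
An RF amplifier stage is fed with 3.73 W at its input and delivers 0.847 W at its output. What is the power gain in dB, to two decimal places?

-6.44 dB

Power ratio → dB uses the 10·log₁₀ form:
10·log₁₀(0.847/3.73) = 10·log₁₀(0.2271) = -6.44 dB.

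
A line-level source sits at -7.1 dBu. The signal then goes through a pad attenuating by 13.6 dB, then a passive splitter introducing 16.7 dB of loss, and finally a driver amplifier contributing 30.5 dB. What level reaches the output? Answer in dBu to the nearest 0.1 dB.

Gain stages sum in dB:
-7.1 − 13.6 − 16.7 + 30.5 = -6.9 dBu.

-6.9 dBu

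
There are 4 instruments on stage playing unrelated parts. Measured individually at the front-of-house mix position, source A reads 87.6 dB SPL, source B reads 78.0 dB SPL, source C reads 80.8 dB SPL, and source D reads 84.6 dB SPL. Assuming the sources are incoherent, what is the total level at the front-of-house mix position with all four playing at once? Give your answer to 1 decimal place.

90.2 dB SPL

Incoherent sources sum as intensities:
L_total = 10·log₁₀(10^(87.6/10) + 10^(78.0/10) + 10^(80.8/10) + 10^(84.6/10)) = 10·log₁₀(1047000000) = 90.2 dB SPL.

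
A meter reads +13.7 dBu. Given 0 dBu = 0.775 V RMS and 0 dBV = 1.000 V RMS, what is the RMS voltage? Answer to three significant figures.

V = 0.775 V × 10^(+13.7/20).
= 0.775 × 4.842 = 3.75 V.

3.75 V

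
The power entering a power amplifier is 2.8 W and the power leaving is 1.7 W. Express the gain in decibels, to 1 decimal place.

Power is a power quantity, so gain = 10·log₁₀(P_out/P_in).
10·log₁₀(1.7/2.8) = 10·log₁₀(0.6071) = -2.2 dB.

-2.2 dB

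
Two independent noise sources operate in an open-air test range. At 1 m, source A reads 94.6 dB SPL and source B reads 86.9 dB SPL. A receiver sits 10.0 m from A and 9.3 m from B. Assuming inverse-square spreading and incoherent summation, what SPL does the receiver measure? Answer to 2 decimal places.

75.38 dB SPL

At the listener: L_A = 94.6 − 20·log₁₀(10.0) = 74.600 dB; L_B = 86.9 − 20·log₁₀(9.3) = 67.530 dB.
Combined: 10·log₁₀(10^(74.600/10)+10^(67.530/10)) = 75.38 dB SPL.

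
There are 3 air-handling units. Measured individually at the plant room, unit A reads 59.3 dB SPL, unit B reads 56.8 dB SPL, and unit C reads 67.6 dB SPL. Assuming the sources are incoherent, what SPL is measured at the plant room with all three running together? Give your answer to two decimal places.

Incoherent sources sum as intensities:
L_total = 10·log₁₀(10^(59.3/10) + 10^(56.8/10) + 10^(67.6/10)) = 10·log₁₀(7084000) = 68.50 dB SPL.

68.50 dB SPL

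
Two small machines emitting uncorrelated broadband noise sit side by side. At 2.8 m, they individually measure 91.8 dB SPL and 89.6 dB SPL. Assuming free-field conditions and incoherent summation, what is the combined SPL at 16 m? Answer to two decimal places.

Combined at 2.8 m: 10·log₁₀(10^(91.8/10)+10^(89.6/10)) = 93.848 dB SPL.
Then apply −20·log₁₀(16/2.8) = -15.139 dB → 78.71 dB SPL.

78.71 dB SPL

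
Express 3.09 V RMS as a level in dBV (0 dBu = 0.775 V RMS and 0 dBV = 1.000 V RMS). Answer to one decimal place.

dBV = 20·log₁₀(V / 1.000 V).
20·log₁₀(3.09/1.000) = +9.8 dBV.

+9.8 dBV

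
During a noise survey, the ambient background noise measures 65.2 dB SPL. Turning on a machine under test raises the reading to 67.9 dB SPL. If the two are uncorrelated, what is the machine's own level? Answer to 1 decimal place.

Subtract intensities: L_src = 10·log₁₀(10^(L_total/10) − 10^(L_bg/10)).
L_src = 10·log₁₀(10^(67.9/10) − 10^(65.2/10)) = 10·log₁₀(2855000) = 64.6 dB SPL.

64.6 dB SPL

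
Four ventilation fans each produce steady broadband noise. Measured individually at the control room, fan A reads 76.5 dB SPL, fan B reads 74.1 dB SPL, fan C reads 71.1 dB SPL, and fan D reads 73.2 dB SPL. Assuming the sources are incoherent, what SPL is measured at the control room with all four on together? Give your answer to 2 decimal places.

Add the sources as powers (linear), then convert back to dB:
L_total = 10·log₁₀(10^(76.5/10) + 10^(74.1/10) + 10^(71.1/10) + 10^(73.2/10)) = 10·log₁₀(104100000) = 80.18 dB SPL.

80.18 dB SPL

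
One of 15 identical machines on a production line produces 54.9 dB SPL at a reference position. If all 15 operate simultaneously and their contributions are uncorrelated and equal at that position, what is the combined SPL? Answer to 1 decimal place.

66.7 dB SPL

15 equal incoherent sources raise the level by 10·log₁₀(15) = 11.76 dB.
L_total = 54.9 + 11.76 = 66.7 dB SPL.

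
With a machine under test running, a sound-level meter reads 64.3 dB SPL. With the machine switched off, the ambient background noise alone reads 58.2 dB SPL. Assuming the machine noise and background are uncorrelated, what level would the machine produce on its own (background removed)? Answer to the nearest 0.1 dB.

Background correction is a power subtraction:
L_src = 10·log₁₀(10^(64.3/10) − 10^(58.2/10)) = 10·log₁₀(2031000) = 63.1 dB SPL.

63.1 dB SPL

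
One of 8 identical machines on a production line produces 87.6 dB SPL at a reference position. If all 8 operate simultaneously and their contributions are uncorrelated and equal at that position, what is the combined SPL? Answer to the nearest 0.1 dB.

96.6 dB SPL

8 equal incoherent sources raise the level by 10·log₁₀(8) = 9.03 dB.
L_total = 87.6 + 9.03 = 96.6 dB SPL.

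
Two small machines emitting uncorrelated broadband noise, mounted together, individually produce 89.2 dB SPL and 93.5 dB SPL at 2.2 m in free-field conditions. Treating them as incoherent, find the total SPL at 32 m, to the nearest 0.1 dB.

71.6 dB SPL

Combined at 2.2 m: 10·log₁₀(10^(89.2/10)+10^(93.5/10)) = 94.87 dB SPL.
Then apply −20·log₁₀(32/2.2) = -23.25 dB → 71.6 dB SPL.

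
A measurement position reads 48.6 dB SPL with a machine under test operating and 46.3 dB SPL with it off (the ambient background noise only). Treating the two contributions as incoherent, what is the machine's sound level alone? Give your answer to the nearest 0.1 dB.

Subtract intensities: L_src = 10·log₁₀(10^(L_total/10) − 10^(L_bg/10)).
L_src = 10·log₁₀(10^(48.6/10) − 10^(46.3/10)) = 10·log₁₀(29790) = 44.7 dB SPL.

44.7 dB SPL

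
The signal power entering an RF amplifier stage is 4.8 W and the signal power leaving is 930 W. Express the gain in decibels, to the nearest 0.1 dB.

22.9 dB

For a power ratio, dB = 10·log₁₀(P₂/P₁).
10·log₁₀(930/4.8) = 10·log₁₀(193.8) = 22.9 dB.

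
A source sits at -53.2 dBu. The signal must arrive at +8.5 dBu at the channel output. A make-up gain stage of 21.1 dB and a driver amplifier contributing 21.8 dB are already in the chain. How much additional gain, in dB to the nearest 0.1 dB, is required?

The required make-up gain is the shortfall in the dB sum.
G = +8.5 − (-53.2) − 21.1 − 21.8 = 18.8 dB.

18.8 dB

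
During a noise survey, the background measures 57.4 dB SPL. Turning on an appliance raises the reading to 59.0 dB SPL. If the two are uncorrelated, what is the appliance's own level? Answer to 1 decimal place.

Background correction is a power subtraction:
L_src = 10·log₁₀(10^(59.0/10) − 10^(57.4/10)) = 10·log₁₀(244800) = 53.9 dB SPL.

53.9 dB SPL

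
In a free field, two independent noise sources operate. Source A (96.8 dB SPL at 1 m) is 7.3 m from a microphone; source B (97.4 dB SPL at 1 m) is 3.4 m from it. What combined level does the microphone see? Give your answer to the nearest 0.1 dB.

At the listener: L_A = 96.8 − 20·log₁₀(7.3) = 79.53 dB; L_B = 97.4 − 20·log₁₀(3.4) = 86.77 dB.
Combined: 10·log₁₀(10^(79.53/10)+10^(86.77/10)) = 87.5 dB SPL.

87.5 dB SPL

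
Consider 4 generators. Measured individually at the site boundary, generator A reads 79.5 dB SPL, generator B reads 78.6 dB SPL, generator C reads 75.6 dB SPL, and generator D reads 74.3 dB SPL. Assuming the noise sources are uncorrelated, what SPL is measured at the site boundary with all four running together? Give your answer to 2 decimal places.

Add the sources as powers (linear), then convert back to dB:
L_total = 10·log₁₀(10^(79.5/10) + 10^(78.6/10) + 10^(75.6/10) + 10^(74.3/10)) = 10·log₁₀(224800000) = 83.52 dB SPL.

83.52 dB SPL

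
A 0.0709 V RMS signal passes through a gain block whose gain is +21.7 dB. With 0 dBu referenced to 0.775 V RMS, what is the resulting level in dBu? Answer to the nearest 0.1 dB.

Input level: 20·log₁₀(0.0709/0.775) = -20.77 dBu.
Output: -20.77 + 21.7 = +0.9 dBu.

+0.9 dBu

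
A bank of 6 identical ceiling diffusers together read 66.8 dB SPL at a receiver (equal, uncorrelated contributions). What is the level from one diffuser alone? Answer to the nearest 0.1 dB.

6 equal incoherent sources add 10·log₁₀(6) = 7.78 dB over one source.
L_one = 66.8 − 7.78 = 59.0 dB SPL.

59.0 dB SPL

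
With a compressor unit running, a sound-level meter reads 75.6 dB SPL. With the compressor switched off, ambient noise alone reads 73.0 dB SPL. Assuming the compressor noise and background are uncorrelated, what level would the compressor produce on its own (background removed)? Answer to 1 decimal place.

Subtract intensities: L_src = 10·log₁₀(10^(L_total/10) − 10^(L_bg/10)).
L_src = 10·log₁₀(10^(75.6/10) − 10^(73.0/10)) = 10·log₁₀(16360000) = 72.1 dB SPL.

72.1 dB SPL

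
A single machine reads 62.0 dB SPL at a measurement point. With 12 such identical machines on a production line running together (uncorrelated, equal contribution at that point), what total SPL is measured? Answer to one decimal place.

72.8 dB SPL

12 equal incoherent sources raise the level by 10·log₁₀(12) = 10.79 dB.
L_total = 62.0 + 10.79 = 72.8 dB SPL.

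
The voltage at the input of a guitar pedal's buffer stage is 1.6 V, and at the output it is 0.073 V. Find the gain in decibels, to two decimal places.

Voltage is an amplitude quantity, so gain = 20·log₁₀(V_out/V_in).
20·log₁₀(0.073/1.6) = 20·log₁₀(0.04562) = -26.82 dB.

-26.82 dB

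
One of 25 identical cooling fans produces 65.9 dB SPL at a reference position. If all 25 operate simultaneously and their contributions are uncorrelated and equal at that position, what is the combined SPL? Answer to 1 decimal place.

79.9 dB SPL

25 equal incoherent sources raise the level by 10·log₁₀(25) = 13.98 dB.
L_total = 65.9 + 13.98 = 79.9 dB SPL.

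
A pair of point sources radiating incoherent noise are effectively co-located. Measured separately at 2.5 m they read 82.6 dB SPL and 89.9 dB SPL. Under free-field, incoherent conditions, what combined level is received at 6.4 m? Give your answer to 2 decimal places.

Combined at 2.5 m: 10·log₁₀(10^(82.6/10)+10^(89.9/10)) = 90.642 dB SPL.
Then apply −20·log₁₀(6.4/2.5) = -8.165 dB → 82.48 dB SPL.

82.48 dB SPL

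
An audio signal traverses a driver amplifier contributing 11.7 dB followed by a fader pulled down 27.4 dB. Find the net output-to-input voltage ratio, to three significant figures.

Net gain = 11.7 + (−27.4) = -15.7 dB.
Voltage ratio = 10^(-15.7/20) = 0.164.

0.164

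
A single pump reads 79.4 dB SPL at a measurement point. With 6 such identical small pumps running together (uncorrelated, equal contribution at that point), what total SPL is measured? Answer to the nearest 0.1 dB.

87.2 dB SPL

6 equal incoherent sources raise the level by 10·log₁₀(6) = 7.78 dB.
L_total = 79.4 + 7.78 = 87.2 dB SPL.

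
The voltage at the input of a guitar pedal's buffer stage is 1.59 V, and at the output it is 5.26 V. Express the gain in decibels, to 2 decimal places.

Voltage ratio → dB uses the 20·log₁₀ form:
20·log₁₀(5.26/1.59) = 20·log₁₀(3.308) = 10.39 dB.

10.39 dB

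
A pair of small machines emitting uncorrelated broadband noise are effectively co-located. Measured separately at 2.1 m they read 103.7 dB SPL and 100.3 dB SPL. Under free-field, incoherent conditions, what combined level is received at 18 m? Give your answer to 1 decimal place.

Combined at 2.1 m: 10·log₁₀(10^(103.7/10)+10^(100.3/10)) = 105.33 dB SPL.
Then apply −20·log₁₀(18/2.1) = -18.66 dB → 86.7 dB SPL.

86.7 dB SPL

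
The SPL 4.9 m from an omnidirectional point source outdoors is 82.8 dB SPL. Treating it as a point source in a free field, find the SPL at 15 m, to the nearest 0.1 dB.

For a point source in a free field, ΔL = −20·log₁₀(d₂/d₁).
ΔL = −20·log₁₀(15/4.9) = -9.72 dB, so L₂ = 82.8 + (-9.72) = 73.1 dB SPL.

73.1 dB SPL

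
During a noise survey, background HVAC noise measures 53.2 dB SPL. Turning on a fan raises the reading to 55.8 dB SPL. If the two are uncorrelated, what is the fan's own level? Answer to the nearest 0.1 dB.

Remove the background by subtracting linear intensities:
L_src = 10·log₁₀(10^(55.8/10) − 10^(53.2/10)) = 10·log₁₀(171300) = 52.3 dB SPL.

52.3 dB SPL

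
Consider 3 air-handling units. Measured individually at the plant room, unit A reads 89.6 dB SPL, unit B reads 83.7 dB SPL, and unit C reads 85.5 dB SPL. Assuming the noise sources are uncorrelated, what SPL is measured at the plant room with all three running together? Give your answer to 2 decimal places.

Incoherent sources sum as intensities:
L_total = 10·log₁₀(10^(89.6/10) + 10^(83.7/10) + 10^(85.5/10)) = 10·log₁₀(1501000000) = 91.76 dB SPL.

91.76 dB SPL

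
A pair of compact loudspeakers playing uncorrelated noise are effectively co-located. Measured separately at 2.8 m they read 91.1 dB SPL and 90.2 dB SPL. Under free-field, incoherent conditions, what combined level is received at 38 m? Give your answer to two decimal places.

Combined at 2.8 m: 10·log₁₀(10^(91.1/10)+10^(90.2/10)) = 93.684 dB SPL.
Then apply −20·log₁₀(38/2.8) = -22.653 dB → 71.03 dB SPL.

71.03 dB SPL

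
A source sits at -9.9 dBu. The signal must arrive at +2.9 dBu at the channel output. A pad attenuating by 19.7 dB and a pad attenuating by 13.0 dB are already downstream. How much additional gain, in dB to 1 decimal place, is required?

45.5 dB

The required make-up gain is the shortfall in the dB sum.
G = +2.9 − (-9.9) + 19.7 + 13.0 = 45.5 dB.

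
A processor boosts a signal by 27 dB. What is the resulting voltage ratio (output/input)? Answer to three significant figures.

22.4

Voltage ratio = 10^(dB/20).
10^(27/20) = 10^(1.350) = 22.4.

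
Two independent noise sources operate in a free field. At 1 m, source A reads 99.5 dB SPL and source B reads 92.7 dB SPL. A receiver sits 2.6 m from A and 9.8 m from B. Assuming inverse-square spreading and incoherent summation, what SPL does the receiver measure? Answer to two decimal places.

91.26 dB SPL

At the listener: L_A = 99.5 − 20·log₁₀(2.6) = 91.201 dB; L_B = 92.7 − 20·log₁₀(9.8) = 72.875 dB.
Combined: 10·log₁₀(10^(91.201/10)+10^(72.875/10)) = 91.26 dB SPL.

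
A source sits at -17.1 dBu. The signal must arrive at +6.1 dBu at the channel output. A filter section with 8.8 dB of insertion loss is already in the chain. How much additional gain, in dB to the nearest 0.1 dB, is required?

The required make-up gain is the shortfall in the dB sum.
G = +6.1 − (-17.1) + 8.8 = 32.0 dB.

32.0 dB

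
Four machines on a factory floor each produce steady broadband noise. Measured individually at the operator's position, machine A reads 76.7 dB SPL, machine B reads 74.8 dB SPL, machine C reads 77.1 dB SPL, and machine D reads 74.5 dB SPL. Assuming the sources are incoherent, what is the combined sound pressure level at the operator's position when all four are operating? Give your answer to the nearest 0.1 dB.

81.9 dB SPL

Incoherent sources sum as intensities:
L_total = 10·log₁₀(10^(76.7/10) + 10^(74.8/10) + 10^(77.1/10) + 10^(74.5/10)) = 10·log₁₀(156400000) = 81.9 dB SPL.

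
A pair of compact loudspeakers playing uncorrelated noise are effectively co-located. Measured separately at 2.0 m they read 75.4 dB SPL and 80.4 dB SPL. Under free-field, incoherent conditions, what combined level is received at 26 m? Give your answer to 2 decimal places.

59.31 dB SPL

Combined at 2.0 m: 10·log₁₀(10^(75.4/10)+10^(80.4/10)) = 81.593 dB SPL.
Then apply −20·log₁₀(26/2.0) = -22.279 dB → 59.31 dB SPL.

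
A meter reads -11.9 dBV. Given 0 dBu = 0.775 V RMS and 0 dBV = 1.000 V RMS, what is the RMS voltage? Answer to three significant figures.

V = 1.000 V × 10^(-11.9/20).
= 1.000 × 0.2541 = 0.254 V.

0.254 V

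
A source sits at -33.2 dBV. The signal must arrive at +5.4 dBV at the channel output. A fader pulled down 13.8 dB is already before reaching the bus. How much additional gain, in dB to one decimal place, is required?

The required make-up gain is the shortfall in the dB sum.
G = +5.4 − (-33.2) + 13.8 = 52.4 dB.

52.4 dB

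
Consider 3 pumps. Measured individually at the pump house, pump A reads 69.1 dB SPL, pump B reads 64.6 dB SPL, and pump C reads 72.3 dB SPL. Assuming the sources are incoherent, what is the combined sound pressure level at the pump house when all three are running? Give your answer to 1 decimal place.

74.5 dB SPL

Add the sources as powers (linear), then convert back to dB:
L_total = 10·log₁₀(10^(69.1/10) + 10^(64.6/10) + 10^(72.3/10)) = 10·log₁₀(27990000) = 74.5 dB SPL.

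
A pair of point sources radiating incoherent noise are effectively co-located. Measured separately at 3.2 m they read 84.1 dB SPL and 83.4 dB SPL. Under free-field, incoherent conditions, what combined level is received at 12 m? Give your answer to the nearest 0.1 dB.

Combined at 3.2 m: 10·log₁₀(10^(84.1/10)+10^(83.4/10)) = 86.77 dB SPL.
Then apply −20·log₁₀(12/3.2) = -11.48 dB → 75.3 dB SPL.

75.3 dB SPL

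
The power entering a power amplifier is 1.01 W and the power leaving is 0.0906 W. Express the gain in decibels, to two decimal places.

Power ratio → dB uses the 10·log₁₀ form:
10·log₁₀(0.0906/1.01) = 10·log₁₀(0.08970) = -10.47 dB.

-10.47 dB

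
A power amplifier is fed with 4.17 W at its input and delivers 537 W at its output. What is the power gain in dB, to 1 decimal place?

21.1 dB

Power ratio → dB uses the 10·log₁₀ form:
10·log₁₀(537/4.17) = 10·log₁₀(128.8) = 21.1 dB.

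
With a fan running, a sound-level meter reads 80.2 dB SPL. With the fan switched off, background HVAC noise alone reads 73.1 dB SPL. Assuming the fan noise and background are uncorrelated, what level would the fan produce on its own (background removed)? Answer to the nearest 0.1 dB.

79.3 dB SPL

Background correction is a power subtraction:
L_src = 10·log₁₀(10^(80.2/10) − 10^(73.1/10)) = 10·log₁₀(84300000) = 79.3 dB SPL.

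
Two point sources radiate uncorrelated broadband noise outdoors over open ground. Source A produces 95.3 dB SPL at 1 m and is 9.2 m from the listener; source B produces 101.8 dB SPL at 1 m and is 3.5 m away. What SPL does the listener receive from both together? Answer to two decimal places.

91.06 dB SPL

At the listener: L_A = 95.3 − 20·log₁₀(9.2) = 76.024 dB; L_B = 101.8 − 20·log₁₀(3.5) = 90.919 dB.
Combined: 10·log₁₀(10^(76.024/10)+10^(90.919/10)) = 91.06 dB SPL.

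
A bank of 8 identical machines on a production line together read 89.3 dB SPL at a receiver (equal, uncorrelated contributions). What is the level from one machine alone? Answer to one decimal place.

8 equal incoherent sources add 10·log₁₀(8) = 9.03 dB over one source.
L_one = 89.3 − 9.03 = 80.3 dB SPL.

80.3 dB SPL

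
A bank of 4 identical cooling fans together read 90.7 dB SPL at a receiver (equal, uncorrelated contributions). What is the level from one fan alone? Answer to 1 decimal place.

84.7 dB SPL

4 equal incoherent sources add 10·log₁₀(4) = 6.02 dB over one source.
L_one = 90.7 − 6.02 = 84.7 dB SPL.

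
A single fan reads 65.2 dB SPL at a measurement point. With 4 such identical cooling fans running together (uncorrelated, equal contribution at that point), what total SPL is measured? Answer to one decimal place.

4 equal incoherent sources raise the level by 10·log₁₀(4) = 6.02 dB.
L_total = 65.2 + 6.02 = 71.2 dB SPL.

71.2 dB SPL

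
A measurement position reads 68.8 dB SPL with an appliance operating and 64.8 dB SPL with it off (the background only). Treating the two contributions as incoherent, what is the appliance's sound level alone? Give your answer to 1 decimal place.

66.6 dB SPL

Background correction is a power subtraction:
L_src = 10·log₁₀(10^(68.8/10) − 10^(64.8/10)) = 10·log₁₀(4566000) = 66.6 dB SPL.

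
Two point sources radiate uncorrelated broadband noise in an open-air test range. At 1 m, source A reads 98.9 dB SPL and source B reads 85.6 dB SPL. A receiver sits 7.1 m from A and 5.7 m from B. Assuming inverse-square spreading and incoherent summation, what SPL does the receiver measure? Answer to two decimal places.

At the listener: L_A = 98.9 − 20·log₁₀(7.1) = 81.875 dB; L_B = 85.6 − 20·log₁₀(5.7) = 70.483 dB.
Combined: 10·log₁₀(10^(81.875/10)+10^(70.483/10)) = 82.18 dB SPL.

82.18 dB SPL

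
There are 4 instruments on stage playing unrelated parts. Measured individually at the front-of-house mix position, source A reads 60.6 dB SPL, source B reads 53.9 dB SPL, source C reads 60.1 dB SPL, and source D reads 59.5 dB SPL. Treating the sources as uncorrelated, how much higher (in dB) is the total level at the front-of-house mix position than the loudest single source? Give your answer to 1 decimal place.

4.6 dB

Uncorrelated sources add in intensity (power), not in dB.
L_total = 10·log₁₀(10^(60.6/10) + 10^(53.9/10) + 10^(60.1/10) + 10^(59.5/10)) = 65.20 dB SPL.
Excess over the loudest (60.6 dB): 65.20 − 60.6 = 4.6 dB.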